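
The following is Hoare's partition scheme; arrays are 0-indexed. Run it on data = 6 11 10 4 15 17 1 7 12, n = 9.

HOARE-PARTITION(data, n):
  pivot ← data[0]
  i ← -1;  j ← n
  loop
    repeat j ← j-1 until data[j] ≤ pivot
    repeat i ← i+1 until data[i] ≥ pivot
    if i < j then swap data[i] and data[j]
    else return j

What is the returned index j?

pivot = data[0] = 6; i = -1, j = 9
j→6 (data[6]=1≤6), i→0 (data[0]=6≥6); i<j, swap → 1 11 10 4 15 17 6 7 12
j→3 (data[3]=4≤6), i→1 (data[1]=11≥6); i<j, swap → 1 4 10 11 15 17 6 7 12
j→1, i→2; i≥j, return j=1. data = 1 4 10 11 15 17 6 7 12

1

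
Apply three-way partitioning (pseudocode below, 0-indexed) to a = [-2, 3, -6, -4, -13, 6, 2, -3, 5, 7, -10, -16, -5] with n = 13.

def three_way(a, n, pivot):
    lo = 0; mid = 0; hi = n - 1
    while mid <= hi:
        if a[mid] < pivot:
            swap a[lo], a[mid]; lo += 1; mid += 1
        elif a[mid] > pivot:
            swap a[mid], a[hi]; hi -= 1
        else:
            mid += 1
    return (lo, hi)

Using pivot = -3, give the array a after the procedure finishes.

lo=0 mid=0 hi=12
-2>-3: swap(0,12), hi=11 ⇒ [-5, 3, -6, -4, -13, 6, 2, -3, 5, 7, -10, -16, -2]
-5<-3: swap(0,0), lo=1 mid=1 ⇒ [-5, 3, -6, -4, -13, 6, 2, -3, 5, 7, -10, -16, -2]
3>-3: swap(1,11), hi=10 ⇒ [-5, -16, -6, -4, -13, 6, 2, -3, 5, 7, -10, 3, -2]
-16<-3: swap(1,1), lo=2 mid=2 ⇒ [-5, -16, -6, -4, -13, 6, 2, -3, 5, 7, -10, 3, -2]
-6<-3: swap(2,2), lo=3 mid=3 ⇒ [-5, -16, -6, -4, -13, 6, 2, -3, 5, 7, -10, 3, -2]
-4<-3: swap(3,3), lo=4 mid=4 ⇒ [-5, -16, -6, -4, -13, 6, 2, -3, 5, 7, -10, 3, -2]
-13<-3: swap(4,4), lo=5 mid=5 ⇒ [-5, -16, -6, -4, -13, 6, 2, -3, 5, 7, -10, 3, -2]
6>-3: swap(5,10), hi=9 ⇒ [-5, -16, -6, -4, -13, -10, 2, -3, 5, 7, 6, 3, -2]
-10<-3: swap(5,5), lo=6 mid=6 ⇒ [-5, -16, -6, -4, -13, -10, 2, -3, 5, 7, 6, 3, -2]
2>-3: swap(6,9), hi=8 ⇒ [-5, -16, -6, -4, -13, -10, 7, -3, 5, 2, 6, 3, -2]
7>-3: swap(6,8), hi=7 ⇒ [-5, -16, -6, -4, -13, -10, 5, -3, 7, 2, 6, 3, -2]
5>-3: swap(6,7), hi=6 ⇒ [-5, -16, -6, -4, -13, -10, -3, 5, 7, 2, 6, 3, -2]
-3=-3: mid=7
done. lo=6 hi=6; a=[-5, -16, -6, -4, -13, -10, -3, 5, 7, 2, 6, 3, -2]

[-5, -16, -6, -4, -13, -10, -3, 5, 7, 2, 6, 3, -2]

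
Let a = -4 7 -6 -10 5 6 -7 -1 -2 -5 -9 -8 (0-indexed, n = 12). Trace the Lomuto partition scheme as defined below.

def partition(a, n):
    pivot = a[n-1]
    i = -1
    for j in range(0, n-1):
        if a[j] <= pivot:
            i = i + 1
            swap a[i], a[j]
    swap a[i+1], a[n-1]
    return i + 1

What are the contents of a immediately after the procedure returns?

pivot = a[11] = -8; i = -1
j=0: a[0]=-4 > -8 → no swap
j=1: a[1]=7 > -8 → no swap
j=2: a[2]=-6 > -8 → no swap
j=3: a[3]=-10 ≤ -8 → i=0, swap a[0],a[3] → -10 7 -6 -4 5 6 -7 -1 -2 -5 -9 -8
j=4: a[4]=5 > -8 → no swap
j=5: a[5]=6 > -8 → no swap
j=6: a[6]=-7 > -8 → no swap
j=7: a[7]=-1 > -8 → no swap
j=8: a[8]=-2 > -8 → no swap
j=9: a[9]=-5 > -8 → no swap
j=10: a[10]=-9 ≤ -8 → i=1, swap a[1],a[10] → -10 -9 -6 -4 5 6 -7 -1 -2 -5 7 -8
final swap a[2],a[11] → -10 -9 -8 -4 5 6 -7 -1 -2 -5 7 -6; return 2

-10 -9 -8 -4 5 6 -7 -1 -2 -5 7 -6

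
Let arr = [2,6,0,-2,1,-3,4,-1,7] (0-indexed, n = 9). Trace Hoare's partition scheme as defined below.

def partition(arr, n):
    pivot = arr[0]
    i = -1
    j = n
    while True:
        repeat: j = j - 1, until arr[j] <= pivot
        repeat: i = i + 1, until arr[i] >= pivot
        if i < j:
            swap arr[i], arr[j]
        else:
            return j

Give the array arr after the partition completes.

[-1,-3,0,-2,1,6,4,2,7]

pivot=2
j stops at 7 (-1), i stops at 0 (2); swap ⇒ [-1,6,0,-2,1,-3,4,2,7]
j stops at 5 (-3), i stops at 1 (6); swap ⇒ [-1,-3,0,-2,1,6,4,2,7]
j stops at 4, i stops at 5; i≥j ⇒ return 4. arr=[-1,-3,0,-2,1,6,4,2,7]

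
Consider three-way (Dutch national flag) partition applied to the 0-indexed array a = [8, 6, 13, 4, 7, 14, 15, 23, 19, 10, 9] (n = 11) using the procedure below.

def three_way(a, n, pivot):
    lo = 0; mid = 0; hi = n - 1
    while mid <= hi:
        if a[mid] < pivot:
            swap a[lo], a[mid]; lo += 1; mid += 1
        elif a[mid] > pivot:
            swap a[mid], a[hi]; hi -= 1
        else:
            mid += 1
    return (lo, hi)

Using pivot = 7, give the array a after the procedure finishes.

[6, 4, 7, 13, 14, 15, 23, 19, 10, 9, 8]

pivot = 7; lo=0, mid=0, hi=10
a[mid]=8>7: swap a[0],a[10]; hi=9 → [9, 6, 13, 4, 7, 14, 15, 23, 19, 10, 8]
a[mid]=9>7: swap a[0],a[9]; hi=8 → [10, 6, 13, 4, 7, 14, 15, 23, 19, 9, 8]
a[mid]=10>7: swap a[0],a[8]; hi=7 → [19, 6, 13, 4, 7, 14, 15, 23, 10, 9, 8]
a[mid]=19>7: swap a[0],a[7]; hi=6 → [23, 6, 13, 4, 7, 14, 15, 19, 10, 9, 8]
a[mid]=23>7: swap a[0],a[6]; hi=5 → [15, 6, 13, 4, 7, 14, 23, 19, 10, 9, 8]
a[mid]=15>7: swap a[0],a[5]; hi=4 → [14, 6, 13, 4, 7, 15, 23, 19, 10, 9, 8]
a[mid]=14>7: swap a[0],a[4]; hi=3 → [7, 6, 13, 4, 14, 15, 23, 19, 10, 9, 8]
a[mid]=7=7: mid=1
a[mid]=6<7: swap a[0],a[1]; lo=1,mid=2 → [6, 7, 13, 4, 14, 15, 23, 19, 10, 9, 8]
a[mid]=13>7: swap a[2],a[3]; hi=2 → [6, 7, 4, 13, 14, 15, 23, 19, 10, 9, 8]
a[mid]=4<7: swap a[1],a[2]; lo=2,mid=3 → [6, 4, 7, 13, 14, 15, 23, 19, 10, 9, 8]
end: lo=2, hi=2; a = [6, 4, 7, 13, 14, 15, 23, 19, 10, 9, 8]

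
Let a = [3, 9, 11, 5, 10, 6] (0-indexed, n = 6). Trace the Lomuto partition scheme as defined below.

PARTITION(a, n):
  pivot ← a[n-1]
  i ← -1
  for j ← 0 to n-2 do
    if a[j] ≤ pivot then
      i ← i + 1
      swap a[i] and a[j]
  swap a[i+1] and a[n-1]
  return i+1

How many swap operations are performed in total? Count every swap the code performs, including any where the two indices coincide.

3

pivot=6, i=-1
j=0: 3≤6, i=0, swap(0,0) ⇒ [3, 9, 11, 5, 10, 6]
j=1: 9>6, skip
j=2: 11>6, skip
j=3: 5≤6, i=1, swap(1,3) ⇒ [3, 5, 11, 9, 10, 6]
j=4: 10>6, skip
swap(2,5) ⇒ [3, 5, 6, 9, 10, 11]; return 2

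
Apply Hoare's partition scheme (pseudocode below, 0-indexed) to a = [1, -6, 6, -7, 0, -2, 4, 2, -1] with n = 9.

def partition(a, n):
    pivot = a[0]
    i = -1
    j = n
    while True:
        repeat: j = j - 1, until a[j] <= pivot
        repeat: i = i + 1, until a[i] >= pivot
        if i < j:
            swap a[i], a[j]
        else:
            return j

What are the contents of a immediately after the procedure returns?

[-1, -6, -2, -7, 0, 6, 4, 2, 1]

pivot = a[0] = 1; i = -1, j = 9
j→8 (a[8]=-1≤1), i→0 (a[0]=1≥1); i<j, swap → [-1, -6, 6, -7, 0, -2, 4, 2, 1]
j→5 (a[5]=-2≤1), i→2 (a[2]=6≥1); i<j, swap → [-1, -6, -2, -7, 0, 6, 4, 2, 1]
j→4, i→5; i≥j, return j=4. a = [-1, -6, -2, -7, 0, 6, 4, 2, 1]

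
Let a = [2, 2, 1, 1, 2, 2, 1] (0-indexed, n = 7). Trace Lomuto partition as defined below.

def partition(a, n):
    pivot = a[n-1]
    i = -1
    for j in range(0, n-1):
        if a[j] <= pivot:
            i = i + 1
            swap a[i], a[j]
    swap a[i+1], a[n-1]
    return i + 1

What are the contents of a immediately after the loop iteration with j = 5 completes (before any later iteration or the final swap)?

pivot = a[6] = 1; i = -1
j=0: a[0]=2 > 1 → no swap
j=1: a[1]=2 > 1 → no swap
j=2: a[2]=1 ≤ 1 → i=0, swap a[0],a[2] → [1, 2, 2, 1, 2, 2, 1]
j=3: a[3]=1 ≤ 1 → i=1, swap a[1],a[3] → [1, 1, 2, 2, 2, 2, 1]
j=4: a[4]=2 > 1 → no swap
j=5: a[5]=2 > 1 → no swap
(after j=5) a = [1, 1, 2, 2, 2, 2, 1]

[1, 1, 2, 2, 2, 2, 1]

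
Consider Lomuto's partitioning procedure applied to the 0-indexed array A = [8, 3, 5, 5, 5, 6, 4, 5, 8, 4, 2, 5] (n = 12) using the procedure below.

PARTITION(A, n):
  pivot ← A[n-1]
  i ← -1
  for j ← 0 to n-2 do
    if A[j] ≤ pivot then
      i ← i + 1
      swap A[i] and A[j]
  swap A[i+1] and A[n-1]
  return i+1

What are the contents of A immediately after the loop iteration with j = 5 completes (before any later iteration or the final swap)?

pivot = A[11] = 5; i = -1
j=0: A[0]=8 > 5 → no swap
j=1: A[1]=3 ≤ 5 → i=0, swap A[0],A[1] → [3, 8, 5, 5, 5, 6, 4, 5, 8, 4, 2, 5]
j=2: A[2]=5 ≤ 5 → i=1, swap A[1],A[2] → [3, 5, 8, 5, 5, 6, 4, 5, 8, 4, 2, 5]
j=3: A[3]=5 ≤ 5 → i=2, swap A[2],A[3] → [3, 5, 5, 8, 5, 6, 4, 5, 8, 4, 2, 5]
j=4: A[4]=5 ≤ 5 → i=3, swap A[3],A[4] → [3, 5, 5, 5, 8, 6, 4, 5, 8, 4, 2, 5]
j=5: A[5]=6 > 5 → no swap
(after j=5) A = [3, 5, 5, 5, 8, 6, 4, 5, 8, 4, 2, 5]

[3, 5, 5, 5, 8, 6, 4, 5, 8, 4, 2, 5]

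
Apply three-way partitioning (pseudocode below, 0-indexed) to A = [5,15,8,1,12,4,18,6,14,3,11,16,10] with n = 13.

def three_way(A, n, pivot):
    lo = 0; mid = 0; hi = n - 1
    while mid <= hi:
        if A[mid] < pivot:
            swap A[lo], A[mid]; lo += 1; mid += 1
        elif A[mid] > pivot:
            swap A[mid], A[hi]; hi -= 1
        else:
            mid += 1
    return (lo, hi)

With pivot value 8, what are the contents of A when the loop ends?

[5,3,1,6,4,8,18,14,12,11,16,10,15]

lo=0 mid=0 hi=12
5<8: swap(0,0), lo=1 mid=1 ⇒ [5,15,8,1,12,4,18,6,14,3,11,16,10]
15>8: swap(1,12), hi=11 ⇒ [5,10,8,1,12,4,18,6,14,3,11,16,15]
10>8: swap(1,11), hi=10 ⇒ [5,16,8,1,12,4,18,6,14,3,11,10,15]
16>8: swap(1,10), hi=9 ⇒ [5,11,8,1,12,4,18,6,14,3,16,10,15]
11>8: swap(1,9), hi=8 ⇒ [5,3,8,1,12,4,18,6,14,11,16,10,15]
3<8: swap(1,1), lo=2 mid=2 ⇒ [5,3,8,1,12,4,18,6,14,11,16,10,15]
8=8: mid=3
1<8: swap(2,3), lo=3 mid=4 ⇒ [5,3,1,8,12,4,18,6,14,11,16,10,15]
12>8: swap(4,8), hi=7 ⇒ [5,3,1,8,14,4,18,6,12,11,16,10,15]
14>8: swap(4,7), hi=6 ⇒ [5,3,1,8,6,4,18,14,12,11,16,10,15]
6<8: swap(3,4), lo=4 mid=5 ⇒ [5,3,1,6,8,4,18,14,12,11,16,10,15]
4<8: swap(4,5), lo=5 mid=6 ⇒ [5,3,1,6,4,8,18,14,12,11,16,10,15]
18>8: swap(6,6), hi=5 ⇒ [5,3,1,6,4,8,18,14,12,11,16,10,15]
done. lo=5 hi=5; A=[5,3,1,6,4,8,18,14,12,11,16,10,15]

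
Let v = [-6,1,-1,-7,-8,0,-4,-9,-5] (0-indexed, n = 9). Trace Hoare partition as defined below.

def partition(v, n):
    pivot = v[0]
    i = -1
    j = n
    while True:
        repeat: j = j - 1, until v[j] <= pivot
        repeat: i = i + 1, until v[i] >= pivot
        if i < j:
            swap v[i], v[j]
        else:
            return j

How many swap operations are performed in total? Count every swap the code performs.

pivot=-6
j stops at 7 (-9), i stops at 0 (-6); swap ⇒ [-9,1,-1,-7,-8,0,-4,-6,-5]
j stops at 4 (-8), i stops at 1 (1); swap ⇒ [-9,-8,-1,-7,1,0,-4,-6,-5]
j stops at 3 (-7), i stops at 2 (-1); swap ⇒ [-9,-8,-7,-1,1,0,-4,-6,-5]
j stops at 2, i stops at 3; i≥j ⇒ return 2. v=[-9,-8,-7,-1,1,0,-4,-6,-5]

3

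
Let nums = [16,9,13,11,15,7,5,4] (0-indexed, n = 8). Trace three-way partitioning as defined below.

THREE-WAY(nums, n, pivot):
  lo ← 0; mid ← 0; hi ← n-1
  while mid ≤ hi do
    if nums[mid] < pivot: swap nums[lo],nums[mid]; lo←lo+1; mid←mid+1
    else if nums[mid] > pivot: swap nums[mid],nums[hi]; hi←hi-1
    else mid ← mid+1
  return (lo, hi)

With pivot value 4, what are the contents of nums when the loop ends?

[4,13,11,15,7,5,9,16]

pivot = 4; lo=0, mid=0, hi=7
nums[mid]=16>4: swap nums[0],nums[7]; hi=6 → [4,9,13,11,15,7,5,16]
nums[mid]=4=4: mid=1
nums[mid]=9>4: swap nums[1],nums[6]; hi=5 → [4,5,13,11,15,7,9,16]
nums[mid]=5>4: swap nums[1],nums[5]; hi=4 → [4,7,13,11,15,5,9,16]
nums[mid]=7>4: swap nums[1],nums[4]; hi=3 → [4,15,13,11,7,5,9,16]
nums[mid]=15>4: swap nums[1],nums[3]; hi=2 → [4,11,13,15,7,5,9,16]
nums[mid]=11>4: swap nums[1],nums[2]; hi=1 → [4,13,11,15,7,5,9,16]
nums[mid]=13>4: swap nums[1],nums[1]; hi=0 → [4,13,11,15,7,5,9,16]
end: lo=0, hi=0; nums = [4,13,11,15,7,5,9,16]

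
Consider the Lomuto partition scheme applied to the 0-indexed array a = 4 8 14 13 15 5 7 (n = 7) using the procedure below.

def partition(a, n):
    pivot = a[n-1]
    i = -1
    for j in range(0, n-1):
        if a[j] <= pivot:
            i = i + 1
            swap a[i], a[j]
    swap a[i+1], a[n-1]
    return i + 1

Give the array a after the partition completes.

4 5 7 13 15 8 14

pivot = a[6] = 7; i = -1
j=0: a[0]=4 ≤ 7 → i=0, swap a[0],a[0] (no change) → 4 8 14 13 15 5 7
j=1: a[1]=8 > 7 → no swap
j=2: a[2]=14 > 7 → no swap
j=3: a[3]=13 > 7 → no swap
j=4: a[4]=15 > 7 → no swap
j=5: a[5]=5 ≤ 7 → i=1, swap a[1],a[5] → 4 5 14 13 15 8 7
final swap a[2],a[6] → 4 5 7 13 15 8 14; return 2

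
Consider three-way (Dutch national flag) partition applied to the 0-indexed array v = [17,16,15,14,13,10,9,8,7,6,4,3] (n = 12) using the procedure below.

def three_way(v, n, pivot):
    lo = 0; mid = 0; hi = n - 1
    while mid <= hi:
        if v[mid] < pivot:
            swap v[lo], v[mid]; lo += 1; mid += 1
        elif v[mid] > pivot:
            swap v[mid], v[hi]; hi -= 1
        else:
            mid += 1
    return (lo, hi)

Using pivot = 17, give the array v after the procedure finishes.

lo=0 mid=0 hi=11
17=17: mid=1
16<17: swap(0,1), lo=1 mid=2 ⇒ [16,17,15,14,13,10,9,8,7,6,4,3]
15<17: swap(1,2), lo=2 mid=3 ⇒ [16,15,17,14,13,10,9,8,7,6,4,3]
14<17: swap(2,3), lo=3 mid=4 ⇒ [16,15,14,17,13,10,9,8,7,6,4,3]
13<17: swap(3,4), lo=4 mid=5 ⇒ [16,15,14,13,17,10,9,8,7,6,4,3]
10<17: swap(4,5), lo=5 mid=6 ⇒ [16,15,14,13,10,17,9,8,7,6,4,3]
9<17: swap(5,6), lo=6 mid=7 ⇒ [16,15,14,13,10,9,17,8,7,6,4,3]
8<17: swap(6,7), lo=7 mid=8 ⇒ [16,15,14,13,10,9,8,17,7,6,4,3]
7<17: swap(7,8), lo=8 mid=9 ⇒ [16,15,14,13,10,9,8,7,17,6,4,3]
6<17: swap(8,9), lo=9 mid=10 ⇒ [16,15,14,13,10,9,8,7,6,17,4,3]
4<17: swap(9,10), lo=10 mid=11 ⇒ [16,15,14,13,10,9,8,7,6,4,17,3]
3<17: swap(10,11), lo=11 mid=12 ⇒ [16,15,14,13,10,9,8,7,6,4,3,17]
done. lo=11 hi=11; v=[16,15,14,13,10,9,8,7,6,4,3,17]

[16,15,14,13,10,9,8,7,6,4,3,17]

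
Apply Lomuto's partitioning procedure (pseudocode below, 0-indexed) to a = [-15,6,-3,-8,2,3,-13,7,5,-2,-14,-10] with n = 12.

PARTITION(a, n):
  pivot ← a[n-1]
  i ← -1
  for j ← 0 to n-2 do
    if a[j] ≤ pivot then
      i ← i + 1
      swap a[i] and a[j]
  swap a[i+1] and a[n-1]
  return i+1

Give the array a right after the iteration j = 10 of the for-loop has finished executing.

[-15,-13,-14,-8,2,3,6,7,5,-2,-3,-10]

pivot = a[11] = -10; i = -1
j=0: a[0]=-15 ≤ -10 → i=0, swap a[0],a[0] (no change) → [-15,6,-3,-8,2,3,-13,7,5,-2,-14,-10]
j=1: a[1]=6 > -10 → no swap
j=2: a[2]=-3 > -10 → no swap
j=3: a[3]=-8 > -10 → no swap
j=4: a[4]=2 > -10 → no swap
j=5: a[5]=3 > -10 → no swap
j=6: a[6]=-13 ≤ -10 → i=1, swap a[1],a[6] → [-15,-13,-3,-8,2,3,6,7,5,-2,-14,-10]
j=7: a[7]=7 > -10 → no swap
j=8: a[8]=5 > -10 → no swap
j=9: a[9]=-2 > -10 → no swap
j=10: a[10]=-14 ≤ -10 → i=2, swap a[2],a[10] → [-15,-13,-14,-8,2,3,6,7,5,-2,-3,-10]
(after j=10) a = [-15,-13,-14,-8,2,3,6,7,5,-2,-3,-10]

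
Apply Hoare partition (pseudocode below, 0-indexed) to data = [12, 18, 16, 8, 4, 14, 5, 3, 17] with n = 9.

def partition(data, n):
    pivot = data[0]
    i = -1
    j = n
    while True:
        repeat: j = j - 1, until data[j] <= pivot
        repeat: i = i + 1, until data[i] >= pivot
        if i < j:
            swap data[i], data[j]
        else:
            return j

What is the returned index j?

pivot=12
j stops at 7 (3), i stops at 0 (12); swap ⇒ [3, 18, 16, 8, 4, 14, 5, 12, 17]
j stops at 6 (5), i stops at 1 (18); swap ⇒ [3, 5, 16, 8, 4, 14, 18, 12, 17]
j stops at 4 (4), i stops at 2 (16); swap ⇒ [3, 5, 4, 8, 16, 14, 18, 12, 17]
j stops at 3, i stops at 4; i≥j ⇒ return 3. data=[3, 5, 4, 8, 16, 14, 18, 12, 17]

3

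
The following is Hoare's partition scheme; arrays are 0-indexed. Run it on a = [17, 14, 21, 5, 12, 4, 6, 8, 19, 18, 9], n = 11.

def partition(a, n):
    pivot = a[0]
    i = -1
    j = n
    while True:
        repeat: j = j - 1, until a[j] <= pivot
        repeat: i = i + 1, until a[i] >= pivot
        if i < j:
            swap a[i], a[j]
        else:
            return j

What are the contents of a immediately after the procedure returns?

pivot=17
j stops at 10 (9), i stops at 0 (17); swap ⇒ [9, 14, 21, 5, 12, 4, 6, 8, 19, 18, 17]
j stops at 7 (8), i stops at 2 (21); swap ⇒ [9, 14, 8, 5, 12, 4, 6, 21, 19, 18, 17]
j stops at 6, i stops at 7; i≥j ⇒ return 6. a=[9, 14, 8, 5, 12, 4, 6, 21, 19, 18, 17]

[9, 14, 8, 5, 12, 4, 6, 21, 19, 18, 17]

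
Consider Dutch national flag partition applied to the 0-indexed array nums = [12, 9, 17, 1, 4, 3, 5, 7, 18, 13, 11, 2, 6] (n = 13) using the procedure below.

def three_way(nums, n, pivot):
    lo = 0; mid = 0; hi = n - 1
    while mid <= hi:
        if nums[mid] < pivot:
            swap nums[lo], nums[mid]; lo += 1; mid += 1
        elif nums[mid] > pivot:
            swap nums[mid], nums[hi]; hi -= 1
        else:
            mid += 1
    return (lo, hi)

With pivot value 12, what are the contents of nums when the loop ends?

lo=0 mid=0 hi=12
12=12: mid=1
9<12: swap(0,1), lo=1 mid=2 ⇒ [9, 12, 17, 1, 4, 3, 5, 7, 18, 13, 11, 2, 6]
17>12: swap(2,12), hi=11 ⇒ [9, 12, 6, 1, 4, 3, 5, 7, 18, 13, 11, 2, 17]
6<12: swap(1,2), lo=2 mid=3 ⇒ [9, 6, 12, 1, 4, 3, 5, 7, 18, 13, 11, 2, 17]
1<12: swap(2,3), lo=3 mid=4 ⇒ [9, 6, 1, 12, 4, 3, 5, 7, 18, 13, 11, 2, 17]
4<12: swap(3,4), lo=4 mid=5 ⇒ [9, 6, 1, 4, 12, 3, 5, 7, 18, 13, 11, 2, 17]
3<12: swap(4,5), lo=5 mid=6 ⇒ [9, 6, 1, 4, 3, 12, 5, 7, 18, 13, 11, 2, 17]
5<12: swap(5,6), lo=6 mid=7 ⇒ [9, 6, 1, 4, 3, 5, 12, 7, 18, 13, 11, 2, 17]
7<12: swap(6,7), lo=7 mid=8 ⇒ [9, 6, 1, 4, 3, 5, 7, 12, 18, 13, 11, 2, 17]
18>12: swap(8,11), hi=10 ⇒ [9, 6, 1, 4, 3, 5, 7, 12, 2, 13, 11, 18, 17]
2<12: swap(7,8), lo=8 mid=9 ⇒ [9, 6, 1, 4, 3, 5, 7, 2, 12, 13, 11, 18, 17]
13>12: swap(9,10), hi=9 ⇒ [9, 6, 1, 4, 3, 5, 7, 2, 12, 11, 13, 18, 17]
11<12: swap(8,9), lo=9 mid=10 ⇒ [9, 6, 1, 4, 3, 5, 7, 2, 11, 12, 13, 18, 17]
done. lo=9 hi=9; nums=[9, 6, 1, 4, 3, 5, 7, 2, 11, 12, 13, 18, 17]

[9, 6, 1, 4, 3, 5, 7, 2, 11, 12, 13, 18, 17]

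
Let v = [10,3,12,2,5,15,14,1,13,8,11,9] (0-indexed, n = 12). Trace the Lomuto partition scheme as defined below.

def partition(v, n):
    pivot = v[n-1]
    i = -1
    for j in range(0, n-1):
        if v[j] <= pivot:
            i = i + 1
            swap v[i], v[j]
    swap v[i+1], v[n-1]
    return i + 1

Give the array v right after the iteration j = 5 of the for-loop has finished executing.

[3,2,5,10,12,15,14,1,13,8,11,9]

pivot = v[11] = 9; i = -1
j=0: v[0]=10 > 9 → no swap
j=1: v[1]=3 ≤ 9 → i=0, swap v[0],v[1] → [3,10,12,2,5,15,14,1,13,8,11,9]
j=2: v[2]=12 > 9 → no swap
j=3: v[3]=2 ≤ 9 → i=1, swap v[1],v[3] → [3,2,12,10,5,15,14,1,13,8,11,9]
j=4: v[4]=5 ≤ 9 → i=2, swap v[2],v[4] → [3,2,5,10,12,15,14,1,13,8,11,9]
j=5: v[5]=15 > 9 → no swap
(after j=5) v = [3,2,5,10,12,15,14,1,13,8,11,9]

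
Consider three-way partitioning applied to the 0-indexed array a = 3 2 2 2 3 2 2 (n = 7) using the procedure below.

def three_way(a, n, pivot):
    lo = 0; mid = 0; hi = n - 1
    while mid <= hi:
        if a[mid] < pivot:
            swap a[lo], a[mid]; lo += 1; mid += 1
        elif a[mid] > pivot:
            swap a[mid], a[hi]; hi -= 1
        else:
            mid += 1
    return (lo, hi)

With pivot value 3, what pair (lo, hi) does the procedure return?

pivot = 3; lo=0, mid=0, hi=6
a[mid]=3=3: mid=1
a[mid]=2<3: swap a[0],a[1]; lo=1,mid=2 → 2 3 2 2 3 2 2
a[mid]=2<3: swap a[1],a[2]; lo=2,mid=3 → 2 2 3 2 3 2 2
a[mid]=2<3: swap a[2],a[3]; lo=3,mid=4 → 2 2 2 3 3 2 2
a[mid]=3=3: mid=5
a[mid]=2<3: swap a[3],a[5]; lo=4,mid=6 → 2 2 2 2 3 3 2
a[mid]=2<3: swap a[4],a[6]; lo=5,mid=7 → 2 2 2 2 2 3 3
end: lo=5, hi=6; a = 2 2 2 2 2 3 3

(5, 6)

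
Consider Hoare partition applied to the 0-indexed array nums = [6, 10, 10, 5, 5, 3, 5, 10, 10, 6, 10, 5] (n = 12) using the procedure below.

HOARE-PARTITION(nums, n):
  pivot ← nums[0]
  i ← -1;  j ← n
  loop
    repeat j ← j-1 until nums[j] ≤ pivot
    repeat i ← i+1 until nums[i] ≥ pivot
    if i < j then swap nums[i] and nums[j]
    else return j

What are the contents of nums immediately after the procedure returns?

pivot=6
j stops at 11 (5), i stops at 0 (6); swap ⇒ [5, 10, 10, 5, 5, 3, 5, 10, 10, 6, 10, 6]
j stops at 9 (6), i stops at 1 (10); swap ⇒ [5, 6, 10, 5, 5, 3, 5, 10, 10, 10, 10, 6]
j stops at 6 (5), i stops at 2 (10); swap ⇒ [5, 6, 5, 5, 5, 3, 10, 10, 10, 10, 10, 6]
j stops at 5, i stops at 6; i≥j ⇒ return 5. nums=[5, 6, 5, 5, 5, 3, 10, 10, 10, 10, 10, 6]

[5, 6, 5, 5, 5, 3, 10, 10, 10, 10, 10, 6]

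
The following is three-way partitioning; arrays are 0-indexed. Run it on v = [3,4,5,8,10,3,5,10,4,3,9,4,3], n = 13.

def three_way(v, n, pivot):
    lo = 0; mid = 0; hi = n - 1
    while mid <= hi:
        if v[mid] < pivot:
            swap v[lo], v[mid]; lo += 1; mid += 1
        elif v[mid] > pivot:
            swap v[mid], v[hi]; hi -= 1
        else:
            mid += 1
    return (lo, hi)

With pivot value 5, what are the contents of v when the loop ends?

pivot = 5; lo=0, mid=0, hi=12
v[mid]=3<5: swap v[0],v[0]; lo=1,mid=1 → [3,4,5,8,10,3,5,10,4,3,9,4,3]
v[mid]=4<5: swap v[1],v[1]; lo=2,mid=2 → [3,4,5,8,10,3,5,10,4,3,9,4,3]
v[mid]=5=5: mid=3
v[mid]=8>5: swap v[3],v[12]; hi=11 → [3,4,5,3,10,3,5,10,4,3,9,4,8]
v[mid]=3<5: swap v[2],v[3]; lo=3,mid=4 → [3,4,3,5,10,3,5,10,4,3,9,4,8]
v[mid]=10>5: swap v[4],v[11]; hi=10 → [3,4,3,5,4,3,5,10,4,3,9,10,8]
v[mid]=4<5: swap v[3],v[4]; lo=4,mid=5 → [3,4,3,4,5,3,5,10,4,3,9,10,8]
v[mid]=3<5: swap v[4],v[5]; lo=5,mid=6 → [3,4,3,4,3,5,5,10,4,3,9,10,8]
v[mid]=5=5: mid=7
v[mid]=10>5: swap v[7],v[10]; hi=9 → [3,4,3,4,3,5,5,9,4,3,10,10,8]
v[mid]=9>5: swap v[7],v[9]; hi=8 → [3,4,3,4,3,5,5,3,4,9,10,10,8]
v[mid]=3<5: swap v[5],v[7]; lo=6,mid=8 → [3,4,3,4,3,3,5,5,4,9,10,10,8]
v[mid]=4<5: swap v[6],v[8]; lo=7,mid=9 → [3,4,3,4,3,3,4,5,5,9,10,10,8]
end: lo=7, hi=8; v = [3,4,3,4,3,3,4,5,5,9,10,10,8]

[3,4,3,4,3,3,4,5,5,9,10,10,8]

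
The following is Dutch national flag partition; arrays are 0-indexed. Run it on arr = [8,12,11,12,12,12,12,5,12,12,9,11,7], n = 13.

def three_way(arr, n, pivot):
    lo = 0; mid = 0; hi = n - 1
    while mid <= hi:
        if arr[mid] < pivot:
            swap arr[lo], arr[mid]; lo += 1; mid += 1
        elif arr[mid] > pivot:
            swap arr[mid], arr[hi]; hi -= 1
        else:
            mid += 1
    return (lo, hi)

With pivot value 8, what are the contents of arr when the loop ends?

[7,5,8,12,12,12,12,12,12,9,11,11,12]

pivot = 8; lo=0, mid=0, hi=12
arr[mid]=8=8: mid=1
arr[mid]=12>8: swap arr[1],arr[12]; hi=11 → [8,7,11,12,12,12,12,5,12,12,9,11,12]
arr[mid]=7<8: swap arr[0],arr[1]; lo=1,mid=2 → [7,8,11,12,12,12,12,5,12,12,9,11,12]
arr[mid]=11>8: swap arr[2],arr[11]; hi=10 → [7,8,11,12,12,12,12,5,12,12,9,11,12]
arr[mid]=11>8: swap arr[2],arr[10]; hi=9 → [7,8,9,12,12,12,12,5,12,12,11,11,12]
arr[mid]=9>8: swap arr[2],arr[9]; hi=8 → [7,8,12,12,12,12,12,5,12,9,11,11,12]
arr[mid]=12>8: swap arr[2],arr[8]; hi=7 → [7,8,12,12,12,12,12,5,12,9,11,11,12]
arr[mid]=12>8: swap arr[2],arr[7]; hi=6 → [7,8,5,12,12,12,12,12,12,9,11,11,12]
arr[mid]=5<8: swap arr[1],arr[2]; lo=2,mid=3 → [7,5,8,12,12,12,12,12,12,9,11,11,12]
arr[mid]=12>8: swap arr[3],arr[6]; hi=5 → [7,5,8,12,12,12,12,12,12,9,11,11,12]
arr[mid]=12>8: swap arr[3],arr[5]; hi=4 → [7,5,8,12,12,12,12,12,12,9,11,11,12]
arr[mid]=12>8: swap arr[3],arr[4]; hi=3 → [7,5,8,12,12,12,12,12,12,9,11,11,12]
arr[mid]=12>8: swap arr[3],arr[3]; hi=2 → [7,5,8,12,12,12,12,12,12,9,11,11,12]
end: lo=2, hi=2; arr = [7,5,8,12,12,12,12,12,12,9,11,11,12]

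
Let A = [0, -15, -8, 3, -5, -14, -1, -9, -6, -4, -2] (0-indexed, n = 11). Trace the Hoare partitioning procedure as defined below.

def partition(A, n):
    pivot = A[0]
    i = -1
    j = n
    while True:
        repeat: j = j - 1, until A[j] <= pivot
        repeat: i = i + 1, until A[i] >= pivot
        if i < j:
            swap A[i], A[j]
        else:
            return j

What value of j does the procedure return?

8

pivot=0
j stops at 10 (-2), i stops at 0 (0); swap ⇒ [-2, -15, -8, 3, -5, -14, -1, -9, -6, -4, 0]
j stops at 9 (-4), i stops at 3 (3); swap ⇒ [-2, -15, -8, -4, -5, -14, -1, -9, -6, 3, 0]
j stops at 8, i stops at 9; i≥j ⇒ return 8. A=[-2, -15, -8, -4, -5, -14, -1, -9, -6, 3, 0]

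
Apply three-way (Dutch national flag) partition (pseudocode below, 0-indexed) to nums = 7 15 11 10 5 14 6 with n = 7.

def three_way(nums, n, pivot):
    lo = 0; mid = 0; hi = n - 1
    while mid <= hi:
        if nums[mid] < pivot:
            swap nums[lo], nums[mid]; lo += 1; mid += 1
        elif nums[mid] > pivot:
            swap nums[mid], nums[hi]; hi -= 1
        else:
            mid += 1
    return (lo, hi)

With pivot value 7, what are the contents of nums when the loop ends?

6 5 7 10 14 11 15

pivot = 7; lo=0, mid=0, hi=6
nums[mid]=7=7: mid=1
nums[mid]=15>7: swap nums[1],nums[6]; hi=5 → 7 6 11 10 5 14 15
nums[mid]=6<7: swap nums[0],nums[1]; lo=1,mid=2 → 6 7 11 10 5 14 15
nums[mid]=11>7: swap nums[2],nums[5]; hi=4 → 6 7 14 10 5 11 15
nums[mid]=14>7: swap nums[2],nums[4]; hi=3 → 6 7 5 10 14 11 15
nums[mid]=5<7: swap nums[1],nums[2]; lo=2,mid=3 → 6 5 7 10 14 11 15
nums[mid]=10>7: swap nums[3],nums[3]; hi=2 → 6 5 7 10 14 11 15
end: lo=2, hi=2; nums = 6 5 7 10 14 11 15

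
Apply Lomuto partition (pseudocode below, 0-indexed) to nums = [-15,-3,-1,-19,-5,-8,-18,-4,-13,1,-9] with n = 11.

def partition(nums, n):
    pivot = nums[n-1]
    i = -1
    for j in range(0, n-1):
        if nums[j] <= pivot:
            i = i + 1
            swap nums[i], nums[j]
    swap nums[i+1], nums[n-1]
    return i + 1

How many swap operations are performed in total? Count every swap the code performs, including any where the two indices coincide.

pivot=-9, i=-1
j=0: -15≤-9, i=0, swap(0,0) ⇒ [-15,-3,-1,-19,-5,-8,-18,-4,-13,1,-9]
j=1: -3>-9, skip
j=2: -1>-9, skip
j=3: -19≤-9, i=1, swap(1,3) ⇒ [-15,-19,-1,-3,-5,-8,-18,-4,-13,1,-9]
j=4: -5>-9, skip
j=5: -8>-9, skip
j=6: -18≤-9, i=2, swap(2,6) ⇒ [-15,-19,-18,-3,-5,-8,-1,-4,-13,1,-9]
j=7: -4>-9, skip
j=8: -13≤-9, i=3, swap(3,8) ⇒ [-15,-19,-18,-13,-5,-8,-1,-4,-3,1,-9]
j=9: 1>-9, skip
swap(4,10) ⇒ [-15,-19,-18,-13,-9,-8,-1,-4,-3,1,-5]; return 4

5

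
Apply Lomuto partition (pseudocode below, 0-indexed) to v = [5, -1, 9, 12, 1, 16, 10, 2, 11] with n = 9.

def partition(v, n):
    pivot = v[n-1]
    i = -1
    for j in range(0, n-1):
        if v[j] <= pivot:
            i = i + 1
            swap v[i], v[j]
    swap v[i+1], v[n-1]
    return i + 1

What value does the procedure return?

pivot=11, i=-1
j=0: 5≤11, i=0, swap(0,0) ⇒ [5, -1, 9, 12, 1, 16, 10, 2, 11]
j=1: -1≤11, i=1, swap(1,1) ⇒ [5, -1, 9, 12, 1, 16, 10, 2, 11]
j=2: 9≤11, i=2, swap(2,2) ⇒ [5, -1, 9, 12, 1, 16, 10, 2, 11]
j=3: 12>11, skip
j=4: 1≤11, i=3, swap(3,4) ⇒ [5, -1, 9, 1, 12, 16, 10, 2, 11]
j=5: 16>11, skip
j=6: 10≤11, i=4, swap(4,6) ⇒ [5, -1, 9, 1, 10, 16, 12, 2, 11]
j=7: 2≤11, i=5, swap(5,7) ⇒ [5, -1, 9, 1, 10, 2, 12, 16, 11]
swap(6,8) ⇒ [5, -1, 9, 1, 10, 2, 11, 16, 12]; return 6

6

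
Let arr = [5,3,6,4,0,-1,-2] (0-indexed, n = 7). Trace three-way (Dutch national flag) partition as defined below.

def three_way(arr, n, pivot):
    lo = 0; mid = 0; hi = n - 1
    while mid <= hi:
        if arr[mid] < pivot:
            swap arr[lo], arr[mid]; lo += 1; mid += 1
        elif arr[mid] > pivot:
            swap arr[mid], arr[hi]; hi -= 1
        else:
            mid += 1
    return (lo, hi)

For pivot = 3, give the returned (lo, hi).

pivot = 3; lo=0, mid=0, hi=6
arr[mid]=5>3: swap arr[0],arr[6]; hi=5 → [-2,3,6,4,0,-1,5]
arr[mid]=-2<3: swap arr[0],arr[0]; lo=1,mid=1 → [-2,3,6,4,0,-1,5]
arr[mid]=3=3: mid=2
arr[mid]=6>3: swap arr[2],arr[5]; hi=4 → [-2,3,-1,4,0,6,5]
arr[mid]=-1<3: swap arr[1],arr[2]; lo=2,mid=3 → [-2,-1,3,4,0,6,5]
arr[mid]=4>3: swap arr[3],arr[4]; hi=3 → [-2,-1,3,0,4,6,5]
arr[mid]=0<3: swap arr[2],arr[3]; lo=3,mid=4 → [-2,-1,0,3,4,6,5]
end: lo=3, hi=3; arr = [-2,-1,0,3,4,6,5]

(3, 3)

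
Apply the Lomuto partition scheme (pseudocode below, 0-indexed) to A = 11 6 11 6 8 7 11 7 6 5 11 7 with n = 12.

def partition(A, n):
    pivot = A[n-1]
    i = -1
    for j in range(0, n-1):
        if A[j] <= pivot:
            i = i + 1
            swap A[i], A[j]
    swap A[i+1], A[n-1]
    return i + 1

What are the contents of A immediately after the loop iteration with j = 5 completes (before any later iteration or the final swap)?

6 6 7 11 8 11 11 7 6 5 11 7

pivot=7, i=-1
j=0: 11>7, skip
j=1: 6≤7, i=0, swap(0,1) ⇒ 6 11 11 6 8 7 11 7 6 5 11 7
j=2: 11>7, skip
j=3: 6≤7, i=1, swap(1,3) ⇒ 6 6 11 11 8 7 11 7 6 5 11 7
j=4: 8>7, skip
j=5: 7≤7, i=2, swap(2,5) ⇒ 6 6 7 11 8 11 11 7 6 5 11 7
(after j=5) A = 6 6 7 11 8 11 11 7 6 5 11 7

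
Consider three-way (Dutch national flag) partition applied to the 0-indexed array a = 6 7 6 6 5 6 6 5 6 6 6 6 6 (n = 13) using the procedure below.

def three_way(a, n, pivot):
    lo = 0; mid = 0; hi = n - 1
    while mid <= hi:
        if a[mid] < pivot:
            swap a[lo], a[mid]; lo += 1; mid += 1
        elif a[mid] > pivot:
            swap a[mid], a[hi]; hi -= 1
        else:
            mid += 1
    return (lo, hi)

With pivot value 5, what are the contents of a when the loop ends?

5 5 6 6 6 6 7 6 6 6 6 6 6

pivot = 5; lo=0, mid=0, hi=12
a[mid]=6>5: swap a[0],a[12]; hi=11 → 6 7 6 6 5 6 6 5 6 6 6 6 6
a[mid]=6>5: swap a[0],a[11]; hi=10 → 6 7 6 6 5 6 6 5 6 6 6 6 6
a[mid]=6>5: swap a[0],a[10]; hi=9 → 6 7 6 6 5 6 6 5 6 6 6 6 6
a[mid]=6>5: swap a[0],a[9]; hi=8 → 6 7 6 6 5 6 6 5 6 6 6 6 6
a[mid]=6>5: swap a[0],a[8]; hi=7 → 6 7 6 6 5 6 6 5 6 6 6 6 6
a[mid]=6>5: swap a[0],a[7]; hi=6 → 5 7 6 6 5 6 6 6 6 6 6 6 6
a[mid]=5=5: mid=1
a[mid]=7>5: swap a[1],a[6]; hi=5 → 5 6 6 6 5 6 7 6 6 6 6 6 6
a[mid]=6>5: swap a[1],a[5]; hi=4 → 5 6 6 6 5 6 7 6 6 6 6 6 6
a[mid]=6>5: swap a[1],a[4]; hi=3 → 5 5 6 6 6 6 7 6 6 6 6 6 6
a[mid]=5=5: mid=2
a[mid]=6>5: swap a[2],a[3]; hi=2 → 5 5 6 6 6 6 7 6 6 6 6 6 6
a[mid]=6>5: swap a[2],a[2]; hi=1 → 5 5 6 6 6 6 7 6 6 6 6 6 6
end: lo=0, hi=1; a = 5 5 6 6 6 6 7 6 6 6 6 6 6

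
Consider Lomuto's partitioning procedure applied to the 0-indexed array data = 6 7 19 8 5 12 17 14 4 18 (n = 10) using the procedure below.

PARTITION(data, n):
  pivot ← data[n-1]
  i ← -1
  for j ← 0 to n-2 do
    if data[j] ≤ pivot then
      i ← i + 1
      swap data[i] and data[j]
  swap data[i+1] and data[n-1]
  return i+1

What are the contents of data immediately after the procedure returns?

6 7 8 5 12 17 14 4 18 19

pivot=18, i=-1
j=0: 6≤18, i=0, swap(0,0) ⇒ 6 7 19 8 5 12 17 14 4 18
j=1: 7≤18, i=1, swap(1,1) ⇒ 6 7 19 8 5 12 17 14 4 18
j=2: 19>18, skip
j=3: 8≤18, i=2, swap(2,3) ⇒ 6 7 8 19 5 12 17 14 4 18
j=4: 5≤18, i=3, swap(3,4) ⇒ 6 7 8 5 19 12 17 14 4 18
j=5: 12≤18, i=4, swap(4,5) ⇒ 6 7 8 5 12 19 17 14 4 18
j=6: 17≤18, i=5, swap(5,6) ⇒ 6 7 8 5 12 17 19 14 4 18
j=7: 14≤18, i=6, swap(6,7) ⇒ 6 7 8 5 12 17 14 19 4 18
j=8: 4≤18, i=7, swap(7,8) ⇒ 6 7 8 5 12 17 14 4 19 18
swap(8,9) ⇒ 6 7 8 5 12 17 14 4 18 19; return 8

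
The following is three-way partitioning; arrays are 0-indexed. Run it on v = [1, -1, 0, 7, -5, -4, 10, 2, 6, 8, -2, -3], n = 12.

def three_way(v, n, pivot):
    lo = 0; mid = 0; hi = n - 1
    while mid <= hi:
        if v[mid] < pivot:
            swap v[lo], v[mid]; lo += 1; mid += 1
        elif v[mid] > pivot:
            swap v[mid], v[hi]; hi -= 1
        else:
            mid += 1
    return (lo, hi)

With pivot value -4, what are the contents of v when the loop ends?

[-5, -4, 7, 0, -1, 10, 2, 6, 8, -2, -3, 1]

pivot = -4; lo=0, mid=0, hi=11
v[mid]=1>-4: swap v[0],v[11]; hi=10 → [-3, -1, 0, 7, -5, -4, 10, 2, 6, 8, -2, 1]
v[mid]=-3>-4: swap v[0],v[10]; hi=9 → [-2, -1, 0, 7, -5, -4, 10, 2, 6, 8, -3, 1]
v[mid]=-2>-4: swap v[0],v[9]; hi=8 → [8, -1, 0, 7, -5, -4, 10, 2, 6, -2, -3, 1]
v[mid]=8>-4: swap v[0],v[8]; hi=7 → [6, -1, 0, 7, -5, -4, 10, 2, 8, -2, -3, 1]
v[mid]=6>-4: swap v[0],v[7]; hi=6 → [2, -1, 0, 7, -5, -4, 10, 6, 8, -2, -3, 1]
v[mid]=2>-4: swap v[0],v[6]; hi=5 → [10, -1, 0, 7, -5, -4, 2, 6, 8, -2, -3, 1]
v[mid]=10>-4: swap v[0],v[5]; hi=4 → [-4, -1, 0, 7, -5, 10, 2, 6, 8, -2, -3, 1]
v[mid]=-4=-4: mid=1
v[mid]=-1>-4: swap v[1],v[4]; hi=3 → [-4, -5, 0, 7, -1, 10, 2, 6, 8, -2, -3, 1]
v[mid]=-5<-4: swap v[0],v[1]; lo=1,mid=2 → [-5, -4, 0, 7, -1, 10, 2, 6, 8, -2, -3, 1]
v[mid]=0>-4: swap v[2],v[3]; hi=2 → [-5, -4, 7, 0, -1, 10, 2, 6, 8, -2, -3, 1]
v[mid]=7>-4: swap v[2],v[2]; hi=1 → [-5, -4, 7, 0, -1, 10, 2, 6, 8, -2, -3, 1]
end: lo=1, hi=1; v = [-5, -4, 7, 0, -1, 10, 2, 6, 8, -2, -3, 1]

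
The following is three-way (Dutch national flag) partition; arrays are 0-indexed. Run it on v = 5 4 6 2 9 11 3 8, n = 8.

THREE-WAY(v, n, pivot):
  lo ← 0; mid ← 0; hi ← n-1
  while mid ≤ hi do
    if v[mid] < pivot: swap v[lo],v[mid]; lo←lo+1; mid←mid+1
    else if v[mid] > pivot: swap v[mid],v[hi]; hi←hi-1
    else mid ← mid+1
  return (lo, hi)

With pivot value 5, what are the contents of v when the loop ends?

lo=0 mid=0 hi=7
5=5: mid=1
4<5: swap(0,1), lo=1 mid=2 ⇒ 4 5 6 2 9 11 3 8
6>5: swap(2,7), hi=6 ⇒ 4 5 8 2 9 11 3 6
8>5: swap(2,6), hi=5 ⇒ 4 5 3 2 9 11 8 6
3<5: swap(1,2), lo=2 mid=3 ⇒ 4 3 5 2 9 11 8 6
2<5: swap(2,3), lo=3 mid=4 ⇒ 4 3 2 5 9 11 8 6
9>5: swap(4,5), hi=4 ⇒ 4 3 2 5 11 9 8 6
11>5: swap(4,4), hi=3 ⇒ 4 3 2 5 11 9 8 6
done. lo=3 hi=3; v=4 3 2 5 11 9 8 6

4 3 2 5 11 9 8 6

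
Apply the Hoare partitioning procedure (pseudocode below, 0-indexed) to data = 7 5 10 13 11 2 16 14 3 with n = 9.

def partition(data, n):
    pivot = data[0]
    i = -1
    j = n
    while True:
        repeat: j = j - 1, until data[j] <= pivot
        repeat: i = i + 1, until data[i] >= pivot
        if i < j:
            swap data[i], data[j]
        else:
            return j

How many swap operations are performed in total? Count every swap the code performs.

pivot = data[0] = 7; i = -1, j = 9
j→8 (data[8]=3≤7), i→0 (data[0]=7≥7); i<j, swap → 3 5 10 13 11 2 16 14 7
j→5 (data[5]=2≤7), i→2 (data[2]=10≥7); i<j, swap → 3 5 2 13 11 10 16 14 7
j→2, i→3; i≥j, return j=2. data = 3 5 2 13 11 10 16 14 7

2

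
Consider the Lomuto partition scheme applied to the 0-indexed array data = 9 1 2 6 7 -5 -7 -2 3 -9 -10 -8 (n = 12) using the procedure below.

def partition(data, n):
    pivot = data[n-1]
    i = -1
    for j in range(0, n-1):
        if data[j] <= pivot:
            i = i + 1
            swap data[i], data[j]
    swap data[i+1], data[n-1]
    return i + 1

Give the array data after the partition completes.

-9 -10 -8 6 7 -5 -7 -2 3 9 1 2

pivot=-8, i=-1
j=0: 9>-8, skip
j=1: 1>-8, skip
j=2: 2>-8, skip
j=3: 6>-8, skip
j=4: 7>-8, skip
j=5: -5>-8, skip
j=6: -7>-8, skip
j=7: -2>-8, skip
j=8: 3>-8, skip
j=9: -9≤-8, i=0, swap(0,9) ⇒ -9 1 2 6 7 -5 -7 -2 3 9 -10 -8
j=10: -10≤-8, i=1, swap(1,10) ⇒ -9 -10 2 6 7 -5 -7 -2 3 9 1 -8
swap(2,11) ⇒ -9 -10 -8 6 7 -5 -7 -2 3 9 1 2; return 2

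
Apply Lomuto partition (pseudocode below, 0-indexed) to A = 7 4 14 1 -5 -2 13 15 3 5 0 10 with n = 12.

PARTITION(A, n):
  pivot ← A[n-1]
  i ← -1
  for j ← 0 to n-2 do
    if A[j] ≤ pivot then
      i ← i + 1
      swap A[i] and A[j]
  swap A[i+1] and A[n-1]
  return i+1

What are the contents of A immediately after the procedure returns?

7 4 1 -5 -2 3 5 0 10 13 15 14

pivot=10, i=-1
j=0: 7≤10, i=0, swap(0,0) ⇒ 7 4 14 1 -5 -2 13 15 3 5 0 10
j=1: 4≤10, i=1, swap(1,1) ⇒ 7 4 14 1 -5 -2 13 15 3 5 0 10
j=2: 14>10, skip
j=3: 1≤10, i=2, swap(2,3) ⇒ 7 4 1 14 -5 -2 13 15 3 5 0 10
j=4: -5≤10, i=3, swap(3,4) ⇒ 7 4 1 -5 14 -2 13 15 3 5 0 10
j=5: -2≤10, i=4, swap(4,5) ⇒ 7 4 1 -5 -2 14 13 15 3 5 0 10
j=6: 13>10, skip
j=7: 15>10, skip
j=8: 3≤10, i=5, swap(5,8) ⇒ 7 4 1 -5 -2 3 13 15 14 5 0 10
j=9: 5≤10, i=6, swap(6,9) ⇒ 7 4 1 -5 -2 3 5 15 14 13 0 10
j=10: 0≤10, i=7, swap(7,10) ⇒ 7 4 1 -5 -2 3 5 0 14 13 15 10
swap(8,11) ⇒ 7 4 1 -5 -2 3 5 0 10 13 15 14; return 8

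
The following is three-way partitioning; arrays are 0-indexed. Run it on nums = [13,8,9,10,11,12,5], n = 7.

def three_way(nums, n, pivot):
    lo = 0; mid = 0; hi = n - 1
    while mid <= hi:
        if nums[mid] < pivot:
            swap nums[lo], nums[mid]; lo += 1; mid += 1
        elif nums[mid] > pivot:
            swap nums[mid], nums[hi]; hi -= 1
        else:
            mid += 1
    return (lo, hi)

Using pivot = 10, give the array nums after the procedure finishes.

[5,8,9,10,12,11,13]

lo=0 mid=0 hi=6
13>10: swap(0,6), hi=5 ⇒ [5,8,9,10,11,12,13]
5<10: swap(0,0), lo=1 mid=1 ⇒ [5,8,9,10,11,12,13]
8<10: swap(1,1), lo=2 mid=2 ⇒ [5,8,9,10,11,12,13]
9<10: swap(2,2), lo=3 mid=3 ⇒ [5,8,9,10,11,12,13]
10=10: mid=4
11>10: swap(4,5), hi=4 ⇒ [5,8,9,10,12,11,13]
12>10: swap(4,4), hi=3 ⇒ [5,8,9,10,12,11,13]
done. lo=3 hi=3; nums=[5,8,9,10,12,11,13]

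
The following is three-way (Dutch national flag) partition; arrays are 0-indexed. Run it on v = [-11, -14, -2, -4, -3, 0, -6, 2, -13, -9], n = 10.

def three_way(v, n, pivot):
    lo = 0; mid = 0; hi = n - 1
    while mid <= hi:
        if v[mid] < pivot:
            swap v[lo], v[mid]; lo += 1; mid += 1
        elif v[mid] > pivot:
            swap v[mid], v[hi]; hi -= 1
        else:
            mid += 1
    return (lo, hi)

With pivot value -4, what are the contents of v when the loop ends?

pivot = -4; lo=0, mid=0, hi=9
v[mid]=-11<-4: swap v[0],v[0]; lo=1,mid=1 → [-11, -14, -2, -4, -3, 0, -6, 2, -13, -9]
v[mid]=-14<-4: swap v[1],v[1]; lo=2,mid=2 → [-11, -14, -2, -4, -3, 0, -6, 2, -13, -9]
v[mid]=-2>-4: swap v[2],v[9]; hi=8 → [-11, -14, -9, -4, -3, 0, -6, 2, -13, -2]
v[mid]=-9<-4: swap v[2],v[2]; lo=3,mid=3 → [-11, -14, -9, -4, -3, 0, -6, 2, -13, -2]
v[mid]=-4=-4: mid=4
v[mid]=-3>-4: swap v[4],v[8]; hi=7 → [-11, -14, -9, -4, -13, 0, -6, 2, -3, -2]
v[mid]=-13<-4: swap v[3],v[4]; lo=4,mid=5 → [-11, -14, -9, -13, -4, 0, -6, 2, -3, -2]
v[mid]=0>-4: swap v[5],v[7]; hi=6 → [-11, -14, -9, -13, -4, 2, -6, 0, -3, -2]
v[mid]=2>-4: swap v[5],v[6]; hi=5 → [-11, -14, -9, -13, -4, -6, 2, 0, -3, -2]
v[mid]=-6<-4: swap v[4],v[5]; lo=5,mid=6 → [-11, -14, -9, -13, -6, -4, 2, 0, -3, -2]
end: lo=5, hi=5; v = [-11, -14, -9, -13, -6, -4, 2, 0, -3, -2]

[-11, -14, -9, -13, -6, -4, 2, 0, -3, -2]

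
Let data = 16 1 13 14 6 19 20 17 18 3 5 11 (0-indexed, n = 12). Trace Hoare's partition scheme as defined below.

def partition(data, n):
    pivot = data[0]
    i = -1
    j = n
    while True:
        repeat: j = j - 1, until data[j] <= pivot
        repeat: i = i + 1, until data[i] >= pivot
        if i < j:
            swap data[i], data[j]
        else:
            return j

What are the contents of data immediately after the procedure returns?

pivot = data[0] = 16; i = -1, j = 12
j→11 (data[11]=11≤16), i→0 (data[0]=16≥16); i<j, swap → 11 1 13 14 6 19 20 17 18 3 5 16
j→10 (data[10]=5≤16), i→5 (data[5]=19≥16); i<j, swap → 11 1 13 14 6 5 20 17 18 3 19 16
j→9 (data[9]=3≤16), i→6 (data[6]=20≥16); i<j, swap → 11 1 13 14 6 5 3 17 18 20 19 16
j→6, i→7; i≥j, return j=6. data = 11 1 13 14 6 5 3 17 18 20 19 16

11 1 13 14 6 5 3 17 18 20 19 16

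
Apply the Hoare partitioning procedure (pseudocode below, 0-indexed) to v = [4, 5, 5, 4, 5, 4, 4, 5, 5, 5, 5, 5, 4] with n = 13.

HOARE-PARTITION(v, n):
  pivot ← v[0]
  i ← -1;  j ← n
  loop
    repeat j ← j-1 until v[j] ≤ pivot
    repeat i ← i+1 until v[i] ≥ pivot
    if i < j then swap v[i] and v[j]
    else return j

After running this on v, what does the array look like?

pivot = v[0] = 4; i = -1, j = 13
j→12 (v[12]=4≤4), i→0 (v[0]=4≥4); i<j, swap → [4, 5, 5, 4, 5, 4, 4, 5, 5, 5, 5, 5, 4]
j→6 (v[6]=4≤4), i→1 (v[1]=5≥4); i<j, swap → [4, 4, 5, 4, 5, 4, 5, 5, 5, 5, 5, 5, 4]
j→5 (v[5]=4≤4), i→2 (v[2]=5≥4); i<j, swap → [4, 4, 4, 4, 5, 5, 5, 5, 5, 5, 5, 5, 4]
j→3, i→3; i≥j, return j=3. v = [4, 4, 4, 4, 5, 5, 5, 5, 5, 5, 5, 5, 4]

[4, 4, 4, 4, 5, 5, 5, 5, 5, 5, 5, 5, 4]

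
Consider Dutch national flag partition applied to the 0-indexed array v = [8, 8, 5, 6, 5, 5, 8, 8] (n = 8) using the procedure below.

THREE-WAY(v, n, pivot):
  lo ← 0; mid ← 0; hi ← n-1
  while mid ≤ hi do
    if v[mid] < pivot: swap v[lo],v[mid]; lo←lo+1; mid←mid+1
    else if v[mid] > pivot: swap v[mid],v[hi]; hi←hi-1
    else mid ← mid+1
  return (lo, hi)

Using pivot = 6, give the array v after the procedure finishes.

lo=0 mid=0 hi=7
8>6: swap(0,7), hi=6 ⇒ [8, 8, 5, 6, 5, 5, 8, 8]
8>6: swap(0,6), hi=5 ⇒ [8, 8, 5, 6, 5, 5, 8, 8]
8>6: swap(0,5), hi=4 ⇒ [5, 8, 5, 6, 5, 8, 8, 8]
5<6: swap(0,0), lo=1 mid=1 ⇒ [5, 8, 5, 6, 5, 8, 8, 8]
8>6: swap(1,4), hi=3 ⇒ [5, 5, 5, 6, 8, 8, 8, 8]
5<6: swap(1,1), lo=2 mid=2 ⇒ [5, 5, 5, 6, 8, 8, 8, 8]
5<6: swap(2,2), lo=3 mid=3 ⇒ [5, 5, 5, 6, 8, 8, 8, 8]
6=6: mid=4
done. lo=3 hi=3; v=[5, 5, 5, 6, 8, 8, 8, 8]

[5, 5, 5, 6, 8, 8, 8, 8]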